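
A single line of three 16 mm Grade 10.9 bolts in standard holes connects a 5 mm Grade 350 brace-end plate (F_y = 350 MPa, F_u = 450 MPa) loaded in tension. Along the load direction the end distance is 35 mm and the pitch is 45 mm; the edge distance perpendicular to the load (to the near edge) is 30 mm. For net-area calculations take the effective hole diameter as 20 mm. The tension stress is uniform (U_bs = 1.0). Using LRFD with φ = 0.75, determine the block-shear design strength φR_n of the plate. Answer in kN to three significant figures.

Shear plane L_v = 35 + 2·45 = 125 mm; A_gv = 125 × 5 = 625 mm².
A_nv = (125 − 2.5·20) × 5 = 375 mm².
A_nt = (30 − 0.5·20) × 5 = 100 mm².
0.6 F_u A_nv = 101.2 kN; 0.6 F_y A_gv = 131.2 kN → shear rupture governs the shear term.
R_n = 101.2 + 1.0 × 450 × 100 / 1000 = 146.2 kN.
Design strength φR_n = 0.75 × 146.2 = 110 kN.

110 kN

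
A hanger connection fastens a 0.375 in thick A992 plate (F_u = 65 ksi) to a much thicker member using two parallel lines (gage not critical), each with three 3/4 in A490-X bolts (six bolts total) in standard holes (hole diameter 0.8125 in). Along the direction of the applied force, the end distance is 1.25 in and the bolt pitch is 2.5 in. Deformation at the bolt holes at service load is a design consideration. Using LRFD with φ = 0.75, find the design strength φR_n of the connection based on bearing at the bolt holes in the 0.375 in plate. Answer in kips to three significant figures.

169 kips

Per bolt r_n = 1.2 l_c t F_u ≤ 2.4 d t F_u; upper limit = 2.4 × 0.75 × 0.375 × 65 = 43.87 kips.
Edge bolt: l_c = 1.25 − 0.8125/2 = 0.8438 in → 1.2 × 0.8438 × 0.375 × 65 = 24.68 → r_n = 24.68 kips.
Interior bolts: l_c = 2.5 − 0.8125 = 1.688 in → 1.2 × 1.688 × 0.375 × 65 = 49.36 → r_n = 43.87 kips.
R_n = 2 × 24.68 + 4 × 43.87 = 224.9 kips.
Design strength φR_n = 0.75 × 224.9 = 169 kips.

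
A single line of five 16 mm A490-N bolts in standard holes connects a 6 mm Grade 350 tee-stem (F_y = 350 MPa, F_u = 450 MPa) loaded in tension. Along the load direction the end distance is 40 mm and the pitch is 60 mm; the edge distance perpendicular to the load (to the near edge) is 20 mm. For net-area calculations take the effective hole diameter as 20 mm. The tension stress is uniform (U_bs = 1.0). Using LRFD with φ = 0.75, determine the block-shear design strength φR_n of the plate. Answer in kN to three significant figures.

Shear plane L_v = 40 + 4·60 = 280 mm; A_gv = 280 × 6 = 1680 mm².
A_nv = (280 − 4.5·20) × 6 = 1140 mm².
A_nt = (20 − 0.5·20) × 6 = 60 mm².
0.6 F_u A_nv = 307.8 kN; 0.6 F_y A_gv = 352.8 kN → shear rupture governs the shear term.
R_n = 307.8 + 1.0 × 450 × 60 / 1000 = 334.8 kN.
Design strength φR_n = 0.75 × 334.8 = 251 kN.

251 kN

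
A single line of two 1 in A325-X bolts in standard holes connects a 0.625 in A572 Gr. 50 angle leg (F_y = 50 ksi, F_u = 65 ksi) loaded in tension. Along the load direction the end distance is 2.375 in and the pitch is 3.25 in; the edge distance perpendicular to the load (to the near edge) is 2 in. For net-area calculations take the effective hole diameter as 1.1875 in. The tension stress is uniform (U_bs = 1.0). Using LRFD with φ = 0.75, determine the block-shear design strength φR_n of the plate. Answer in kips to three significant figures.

113 kips

Shear plane L_v = 2.375 + 1·3.25 = 5.625 in; A_gv = 5.625 × 0.625 = 3.516 in².
A_nv = (5.625 − 1.5·1.1875) × 0.625 = 2.402 in².
A_nt = (2 − 0.5·1.1875) × 0.625 = 0.8789 in².
0.6 F_u A_nv = 93.69 kips; 0.6 F_y A_gv = 105.5 kips → shear rupture governs the shear term.
R_n = 93.69 + 1.0 × 65 × 0.8789 = 150.8 kips.
Design strength φR_n = 0.75 × 150.8 = 113 kips.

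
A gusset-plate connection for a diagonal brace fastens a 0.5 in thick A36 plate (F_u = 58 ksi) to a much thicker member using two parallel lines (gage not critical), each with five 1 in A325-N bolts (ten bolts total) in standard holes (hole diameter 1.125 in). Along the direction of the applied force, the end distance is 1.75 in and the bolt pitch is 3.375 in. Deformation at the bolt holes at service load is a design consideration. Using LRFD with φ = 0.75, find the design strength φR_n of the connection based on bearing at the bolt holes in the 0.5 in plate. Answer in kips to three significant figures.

480 kips

Per bolt r_n = 1.2 l_c t F_u ≤ 2.4 d t F_u; upper limit = 2.4 × 1 × 0.5 × 58 = 69.6 kips.
Edge bolt: l_c = 1.75 − 1.125/2 = 1.188 in → 1.2 × 1.188 × 0.5 × 58 = 41.33 → r_n = 41.33 kips.
Interior bolts: l_c = 3.375 − 1.125 = 2.25 in → 1.2 × 2.25 × 0.5 × 58 = 78.3 → r_n = 69.6 kips.
R_n = 2 × 41.33 + 8 × 69.6 = 639.4 kips.
Design strength φR_n = 0.75 × 639.4 = 480 kips.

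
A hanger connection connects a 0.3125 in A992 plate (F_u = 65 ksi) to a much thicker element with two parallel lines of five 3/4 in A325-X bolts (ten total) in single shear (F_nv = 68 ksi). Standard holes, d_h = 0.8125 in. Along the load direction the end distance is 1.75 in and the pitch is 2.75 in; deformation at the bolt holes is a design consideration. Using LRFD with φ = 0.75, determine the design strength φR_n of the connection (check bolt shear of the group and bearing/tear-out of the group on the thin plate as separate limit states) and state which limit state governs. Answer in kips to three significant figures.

225 kips (bolt shear governs)

Bolt shear: A_b = π·0.75²/4 = 0.4418 in²; R_n = 68 × 0.4418 × 10 × 1 = 300.4 kips → 0.75 × 300.4 = 225 kips.
Bearing (1.2 l_c t F_u ≤ 2.4 d t F_u): upper limit = 2.4·0.75·0.3125·65 = 36.56 kips.
  Edge l_c = 1.75 − 0.8125/2 = 1.344 → r_n = 32.75 kips; interior l_c = 2.75 − 0.8125 = 1.938 → r_n = 36.56 kips.
  R_n,bearing = 2·32.75 + 8·36.56 = 358 kips → 0.75 × 358 = 269 kips.
Bolt shear governs: 225 kips.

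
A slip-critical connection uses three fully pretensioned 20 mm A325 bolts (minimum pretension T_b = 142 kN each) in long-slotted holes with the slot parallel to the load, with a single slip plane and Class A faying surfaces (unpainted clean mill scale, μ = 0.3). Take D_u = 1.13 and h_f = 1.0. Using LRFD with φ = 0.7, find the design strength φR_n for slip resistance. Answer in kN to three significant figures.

R_n = μ · D_u · h_f · T_b · n_s · n_b = 0.3 × 1.13 × 1.0 × 142 × 1 × 3 = 144.4 kN.
Design strength φR_n = 0.7 × 144.4 = 101 kN.

101 kN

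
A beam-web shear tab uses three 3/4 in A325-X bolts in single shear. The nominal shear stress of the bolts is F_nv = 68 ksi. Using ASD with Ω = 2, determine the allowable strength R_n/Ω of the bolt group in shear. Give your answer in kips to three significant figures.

45.1 kips

A_b = π × 0.75² / 4 = 0.4418 in².
R_n = F_nv · A_b · n · n_s = 68 × 0.4418 × 3 × 1 = 90.12 kips.
Allowable strength R_n/Ω = 90.12 / 2 = 45.1 kips.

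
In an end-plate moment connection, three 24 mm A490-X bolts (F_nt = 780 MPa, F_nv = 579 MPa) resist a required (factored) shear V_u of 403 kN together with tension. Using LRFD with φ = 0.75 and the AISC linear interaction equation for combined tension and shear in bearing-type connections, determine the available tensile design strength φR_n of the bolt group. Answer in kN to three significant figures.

A_b = π·24²/4 = 452.4 mm²; f_rv = 403 × 1000 / (3 × 452.4) = 296.9 MPa.
F'_nt = 1.3 F_nt − (F_nt / φF_nv) f_rv = 1.3·780 − (780/(0.75·579))·296.9 = 480.6 MPa, capped at F_nt → F'_nt = 480.6 MPa.
R_n = F'_nt · A_b · n = 480.6 × 452.4 × 3 / 1000 = 652.3 kN.
Design strength φR_n = 0.75 × 652.3 = 489 kN.

489 kN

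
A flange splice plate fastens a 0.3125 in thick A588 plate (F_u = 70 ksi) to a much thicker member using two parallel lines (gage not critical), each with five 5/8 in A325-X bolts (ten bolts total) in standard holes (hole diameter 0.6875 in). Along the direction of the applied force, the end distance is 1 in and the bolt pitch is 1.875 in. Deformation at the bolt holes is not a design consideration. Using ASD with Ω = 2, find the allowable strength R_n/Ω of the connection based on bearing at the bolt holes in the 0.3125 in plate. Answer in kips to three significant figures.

177 kips

Per bolt r_n = 1.5 l_c t F_u ≤ 3.0 d t F_u; upper limit = 3.0 × 0.625 × 0.3125 × 70 = 41.02 kips.
Edge bolt: l_c = 1 − 0.6875/2 = 0.6562 in → 1.5 × 0.6562 × 0.3125 × 70 = 21.53 → r_n = 21.53 kips.
Interior bolts: l_c = 1.875 − 0.6875 = 1.188 in → 1.5 × 1.188 × 0.3125 × 70 = 38.96 → r_n = 38.96 kips.
R_n = 2 × 21.53 + 8 × 38.96 = 354.8 kips.
Allowable strength R_n/Ω = 354.8 / 2 = 177 kips.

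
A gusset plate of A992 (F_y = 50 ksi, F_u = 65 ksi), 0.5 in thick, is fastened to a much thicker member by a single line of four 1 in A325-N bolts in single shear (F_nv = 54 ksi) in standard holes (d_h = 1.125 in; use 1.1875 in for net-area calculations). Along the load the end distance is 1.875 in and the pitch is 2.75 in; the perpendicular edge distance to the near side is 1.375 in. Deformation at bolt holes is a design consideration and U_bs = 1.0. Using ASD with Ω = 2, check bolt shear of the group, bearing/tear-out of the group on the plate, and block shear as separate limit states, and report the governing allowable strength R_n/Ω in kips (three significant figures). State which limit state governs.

Bolt shear: A_b = π·1²/4 = 0.7854 in²; R_n = 54 × 0.7854 × 4 × 1 = 169.6 kips → 169.6 / 2 = 84.8 kips.
Bearing: edge l_c = 1.312, r_n = 51.19 kips; interior l_c = 1.625, r_n = 63.38 kips; R_n = 51.19 + 3·63.38 = 241.3 kips → 121 kips.
Block shear: A_gv = 5.062, A_nv = 2.984, A_nt = 0.3906 in²; R_n = min(0.6F_uA_nv, 0.6F_yA_gv) + U_bs·F_u·A_nt = 141.8 kips → 70.9 kips.
Block shear governs: 70.9 kips.

70.9 kips (block shear governs)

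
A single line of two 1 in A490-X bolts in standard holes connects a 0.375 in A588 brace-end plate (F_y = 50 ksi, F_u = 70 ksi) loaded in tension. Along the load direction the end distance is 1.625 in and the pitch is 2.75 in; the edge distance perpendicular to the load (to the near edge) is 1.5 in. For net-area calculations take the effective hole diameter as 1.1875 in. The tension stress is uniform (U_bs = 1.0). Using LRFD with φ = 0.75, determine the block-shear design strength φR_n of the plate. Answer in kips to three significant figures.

Shear plane L_v = 1.625 + 1·2.75 = 4.375 in; A_gv = 4.375 × 0.375 = 1.641 in².
A_nv = (4.375 − 1.5·1.1875) × 0.375 = 0.9727 in².
A_nt = (1.5 − 0.5·1.1875) × 0.375 = 0.3398 in².
0.6 F_u A_nv = 40.85 kips; 0.6 F_y A_gv = 49.22 kips → shear rupture governs the shear term.
R_n = 40.85 + 1.0 × 70 × 0.3398 = 64.64 kips.
Design strength φR_n = 0.75 × 64.64 = 48.5 kips.

48.5 kips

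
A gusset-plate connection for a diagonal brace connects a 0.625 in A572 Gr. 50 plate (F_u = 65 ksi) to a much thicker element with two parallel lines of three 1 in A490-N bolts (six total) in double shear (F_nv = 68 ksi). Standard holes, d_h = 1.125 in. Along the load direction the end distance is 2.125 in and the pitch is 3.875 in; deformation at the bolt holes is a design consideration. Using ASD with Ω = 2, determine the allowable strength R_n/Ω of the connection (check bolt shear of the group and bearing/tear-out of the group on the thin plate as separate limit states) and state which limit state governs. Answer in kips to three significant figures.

Bolt shear: A_b = π·1²/4 = 0.7854 in²; R_n = 68 × 0.7854 × 6 × 2 = 640.9 kips → 640.9 / 2 = 320 kips.
Bearing (1.2 l_c t F_u ≤ 2.4 d t F_u): upper limit = 2.4·1·0.625·65 = 97.5 kips.
  Edge l_c = 2.125 − 1.125/2 = 1.562 → r_n = 76.17 kips; interior l_c = 3.875 − 1.125 = 2.75 → r_n = 97.5 kips.
  R_n,bearing = 2·76.17 + 4·97.5 = 542.3 kips → 542.3 / 2 = 271 kips.
Bearing governs: 271 kips.

271 kips (bearing governs)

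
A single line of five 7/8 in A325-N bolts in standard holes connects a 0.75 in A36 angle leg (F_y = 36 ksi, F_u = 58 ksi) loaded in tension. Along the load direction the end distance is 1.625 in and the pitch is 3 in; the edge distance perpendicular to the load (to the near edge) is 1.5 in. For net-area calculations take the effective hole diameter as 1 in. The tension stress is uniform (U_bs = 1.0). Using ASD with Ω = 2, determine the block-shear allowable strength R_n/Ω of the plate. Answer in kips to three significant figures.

Shear plane L_v = 1.625 + 4·3 = 13.62 in; A_gv = 13.62 × 0.75 = 10.22 in².
A_nv = (13.62 − 4.5·1) × 0.75 = 6.844 in².
A_nt = (1.5 − 0.5·1) × 0.75 = 0.75 in².
0.6 F_u A_nv = 238.2 kips; 0.6 F_y A_gv = 220.7 kips → shear yielding governs the shear term.
R_n = 220.7 + 1.0 × 58 × 0.75 = 264.2 kips.
Allowable strength R_n/Ω = 264.2 / 2 = 132 kips.

132 kips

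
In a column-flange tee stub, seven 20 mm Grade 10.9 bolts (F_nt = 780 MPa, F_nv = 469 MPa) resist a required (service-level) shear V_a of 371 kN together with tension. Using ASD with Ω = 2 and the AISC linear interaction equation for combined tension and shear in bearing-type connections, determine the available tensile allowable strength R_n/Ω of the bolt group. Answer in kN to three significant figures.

498 kN

A_b = π·20²/4 = 314.2 mm²; f_rv = 371 × 1000 / (7 × 314.2) = 168.7 MPa.
F'_nt = 1.3 F_nt − (Ω F_nt / F_nv) f_rv = 1.3·780 − (2·780/469)·168.7 = 452.9 MPa, capped at F_nt → F'_nt = 452.9 MPa.
R_n = F'_nt · A_b · n = 452.9 × 314.2 × 7 / 1000 = 995.9 kN.
Allowable strength R_n/Ω = 995.9 / 2 = 498 kN.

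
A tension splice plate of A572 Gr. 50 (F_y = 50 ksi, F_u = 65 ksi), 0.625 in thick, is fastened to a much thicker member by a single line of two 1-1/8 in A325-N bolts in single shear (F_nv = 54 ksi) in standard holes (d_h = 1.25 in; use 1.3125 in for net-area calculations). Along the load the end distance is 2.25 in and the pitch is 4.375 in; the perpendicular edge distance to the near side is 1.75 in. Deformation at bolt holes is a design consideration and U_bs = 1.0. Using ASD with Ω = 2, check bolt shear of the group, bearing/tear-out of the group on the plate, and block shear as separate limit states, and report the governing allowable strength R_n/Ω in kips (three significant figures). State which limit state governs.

53.7 kips (bolt shear governs)

Bolt shear: A_b = π·1.125²/4 = 0.994 in²; R_n = 54 × 0.994 × 2 × 1 = 107.4 kips → 107.4 / 2 = 53.7 kips.
Bearing: edge l_c = 1.625, r_n = 79.22 kips; interior l_c = 3.125, r_n = 109.7 kips; R_n = 79.22 + 1·109.7 = 188.9 kips → 94.5 kips.
Block shear: A_gv = 4.141, A_nv = 2.91, A_nt = 0.6836 in²; R_n = min(0.6F_uA_nv, 0.6F_yA_gv) + U_bs·F_u·A_nt = 157.9 kips → 79 kips.
Bolt shear governs: 53.7 kips.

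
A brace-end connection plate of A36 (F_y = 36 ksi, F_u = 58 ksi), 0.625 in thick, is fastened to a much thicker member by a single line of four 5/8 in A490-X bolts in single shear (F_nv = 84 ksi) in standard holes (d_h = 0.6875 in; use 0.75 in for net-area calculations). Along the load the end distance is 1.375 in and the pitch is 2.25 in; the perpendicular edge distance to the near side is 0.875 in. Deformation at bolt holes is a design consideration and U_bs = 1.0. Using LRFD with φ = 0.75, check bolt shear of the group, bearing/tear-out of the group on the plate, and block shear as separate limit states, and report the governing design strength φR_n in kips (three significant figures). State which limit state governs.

Bolt shear: A_b = π·0.625²/4 = 0.3068 in²; R_n = 84 × 0.3068 × 4 × 1 = 103.1 kips → 0.75 × 103.1 = 77.3 kips.
Bearing: edge l_c = 1.031, r_n = 44.86 kips; interior l_c = 1.562, r_n = 54.38 kips; R_n = 44.86 + 3·54.38 = 208 kips → 156 kips.
Block shear: A_gv = 5.078, A_nv = 3.438, A_nt = 0.3125 in²; R_n = min(0.6F_uA_nv, 0.6F_yA_gv) + U_bs·F_u·A_nt = 127.8 kips → 95.9 kips.
Bolt shear governs: 77.3 kips.

77.3 kips (bolt shear governs)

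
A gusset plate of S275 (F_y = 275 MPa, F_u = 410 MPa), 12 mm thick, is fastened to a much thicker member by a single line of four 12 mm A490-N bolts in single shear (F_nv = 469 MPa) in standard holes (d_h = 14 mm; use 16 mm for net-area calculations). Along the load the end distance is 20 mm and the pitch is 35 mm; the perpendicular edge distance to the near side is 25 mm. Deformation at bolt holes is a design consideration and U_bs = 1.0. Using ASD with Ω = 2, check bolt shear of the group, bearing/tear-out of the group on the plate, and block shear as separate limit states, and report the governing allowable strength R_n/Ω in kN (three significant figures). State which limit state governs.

106 kN (bolt shear governs)

Bolt shear: A_b = π·12²/4 = 113.1 mm²; R_n = 469 × 113.1 × 4 × 1 / 1000 = 212.2 kN → 212.2 / 2 = 106 kN.
Bearing: edge l_c = 13, r_n = 76.75 kN; interior l_c = 21, r_n = 124 kN; R_n = 76.75 + 3·124 = 448.7 kN → 224 kN.
Block shear: A_gv = 1500, A_nv = 828, A_nt = 204 mm²; R_n = min(0.6F_uA_nv, 0.6F_yA_gv) + U_bs·F_u·A_nt = 287.3 kN → 144 kN.
Bolt shear governs: 106 kN.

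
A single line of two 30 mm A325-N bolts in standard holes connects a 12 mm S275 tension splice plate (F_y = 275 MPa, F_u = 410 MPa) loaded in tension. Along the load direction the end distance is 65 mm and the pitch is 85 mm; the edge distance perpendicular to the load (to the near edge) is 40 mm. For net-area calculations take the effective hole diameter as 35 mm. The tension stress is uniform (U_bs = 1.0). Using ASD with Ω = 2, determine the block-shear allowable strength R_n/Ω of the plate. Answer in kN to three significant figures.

Shear plane L_v = 65 + 1·85 = 150 mm; A_gv = 150 × 12 = 1800 mm².
A_nv = (150 − 1.5·35) × 12 = 1170 mm².
A_nt = (40 − 0.5·35) × 12 = 270 mm².
0.6 F_u A_nv = 287.8 kN; 0.6 F_y A_gv = 297 kN → shear rupture governs the shear term.
R_n = 287.8 + 1.0 × 410 × 270 / 1000 = 398.5 kN.
Allowable strength R_n/Ω = 398.5 / 2 = 199 kN.

199 kN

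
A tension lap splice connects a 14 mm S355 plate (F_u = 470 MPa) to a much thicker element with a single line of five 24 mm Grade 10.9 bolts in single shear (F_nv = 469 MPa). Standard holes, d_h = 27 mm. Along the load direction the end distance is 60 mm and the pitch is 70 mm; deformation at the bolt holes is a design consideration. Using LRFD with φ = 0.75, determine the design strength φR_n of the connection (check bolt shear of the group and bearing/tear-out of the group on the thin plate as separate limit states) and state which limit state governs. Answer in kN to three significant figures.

796 kN (bolt shear governs)

Bolt shear: A_b = π·24²/4 = 452.4 mm²; R_n = 469 × 452.4 × 5 × 1 / 1000 = 1061 kN → 0.75 × 1061 = 796 kN.
Bearing (1.2 l_c t F_u ≤ 2.4 d t F_u): upper limit = 2.4·24·14·470 / 1000 = 379 kN.
  Edge l_c = 60 − 27/2 = 46.5 → r_n = 367.2 kN; interior l_c = 70 − 27 = 43 → r_n = 339.5 kN.
  R_n,bearing = 1·367.2 + 4·339.5 = 1725 kN → 0.75 × 1725 = 1290 kN.
Bolt shear governs: 796 kN.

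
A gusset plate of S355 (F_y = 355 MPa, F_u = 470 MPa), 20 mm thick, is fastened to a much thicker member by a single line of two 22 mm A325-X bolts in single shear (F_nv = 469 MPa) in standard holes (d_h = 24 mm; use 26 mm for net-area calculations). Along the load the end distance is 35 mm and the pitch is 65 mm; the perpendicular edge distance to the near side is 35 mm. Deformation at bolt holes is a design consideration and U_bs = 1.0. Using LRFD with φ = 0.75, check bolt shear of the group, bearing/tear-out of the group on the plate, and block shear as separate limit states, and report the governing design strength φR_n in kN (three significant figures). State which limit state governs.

Bolt shear: A_b = π·22²/4 = 380.1 mm²; R_n = 469 × 380.1 × 2 × 1 / 1000 = 356.6 kN → 0.75 × 356.6 = 267 kN.
Bearing: edge l_c = 23, r_n = 259.4 kN; interior l_c = 41, r_n = 462.5 kN; R_n = 259.4 + 1·462.5 = 721.9 kN → 541 kN.
Block shear: A_gv = 2000, A_nv = 1220, A_nt = 440 mm²; R_n = min(0.6F_uA_nv, 0.6F_yA_gv) + U_bs·F_u·A_nt = 550.8 kN → 413 kN.
Bolt shear governs: 267 kN.

267 kN (bolt shear governs)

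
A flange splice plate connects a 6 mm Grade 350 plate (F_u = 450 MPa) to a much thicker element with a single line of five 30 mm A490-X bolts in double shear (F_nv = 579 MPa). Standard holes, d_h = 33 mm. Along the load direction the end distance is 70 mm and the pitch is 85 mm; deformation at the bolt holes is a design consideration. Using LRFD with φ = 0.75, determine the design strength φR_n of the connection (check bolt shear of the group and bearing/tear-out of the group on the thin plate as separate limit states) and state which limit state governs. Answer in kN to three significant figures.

635 kN (bearing governs)

Bolt shear: A_b = π·30²/4 = 706.9 mm²; R_n = 579 × 706.9 × 5 × 2 / 1000 = 4093 kN → 0.75 × 4093 = 3070 kN.
Bearing (1.2 l_c t F_u ≤ 2.4 d t F_u): upper limit = 2.4·30·6·450 / 1000 = 194.4 kN.
  Edge l_c = 70 − 33/2 = 53.5 → r_n = 173.3 kN; interior l_c = 85 − 33 = 52 → r_n = 168.5 kN.
  R_n,bearing = 1·173.3 + 4·168.5 = 847.3 kN → 0.75 × 847.3 = 635 kN.
Bearing governs: 635 kN.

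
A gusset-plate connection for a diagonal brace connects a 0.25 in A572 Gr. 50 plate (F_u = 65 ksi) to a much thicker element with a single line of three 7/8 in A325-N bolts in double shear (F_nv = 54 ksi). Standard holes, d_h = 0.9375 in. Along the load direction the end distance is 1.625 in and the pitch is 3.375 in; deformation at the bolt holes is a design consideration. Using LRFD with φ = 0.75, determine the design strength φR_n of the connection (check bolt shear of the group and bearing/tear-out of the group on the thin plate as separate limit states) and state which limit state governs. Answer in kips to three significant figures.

Bolt shear: A_b = π·0.875²/4 = 0.6013 in²; R_n = 54 × 0.6013 × 3 × 2 = 194.8 kips → 0.75 × 194.8 = 146 kips.
Bearing (1.2 l_c t F_u ≤ 2.4 d t F_u): upper limit = 2.4·0.875·0.25·65 = 34.12 kips.
  Edge l_c = 1.625 − 0.9375/2 = 1.156 → r_n = 22.55 kips; interior l_c = 3.375 − 0.9375 = 2.438 → r_n = 34.12 kips.
  R_n,bearing = 1·22.55 + 2·34.12 = 90.8 kips → 0.75 × 90.8 = 68.1 kips.
Bearing governs: 68.1 kips.

68.1 kips (bearing governs)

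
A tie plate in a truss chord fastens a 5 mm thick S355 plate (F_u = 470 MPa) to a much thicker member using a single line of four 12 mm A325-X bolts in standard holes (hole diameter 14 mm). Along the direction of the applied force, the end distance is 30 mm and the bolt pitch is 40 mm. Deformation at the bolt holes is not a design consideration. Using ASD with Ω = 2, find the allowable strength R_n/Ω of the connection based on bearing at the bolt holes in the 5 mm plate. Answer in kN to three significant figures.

167 kN

Per bolt r_n = 1.5 l_c t F_u ≤ 3.0 d t F_u; upper limit = 3.0 × 12 × 5 × 470 / 1000 = 84.6 kN.
Edge bolt: l_c = 30 − 14/2 = 23 mm → 1.5 × 23 × 5 × 470 / 1000 = 81.08 → r_n = 81.08 kN.
Interior bolts: l_c = 40 − 14 = 26 mm → 1.5 × 26 × 5 × 470 / 1000 = 91.65 → r_n = 84.6 kN.
R_n = 1 × 81.08 + 3 × 84.6 = 334.9 kN.
Allowable strength R_n/Ω = 334.9 / 2 = 167 kN.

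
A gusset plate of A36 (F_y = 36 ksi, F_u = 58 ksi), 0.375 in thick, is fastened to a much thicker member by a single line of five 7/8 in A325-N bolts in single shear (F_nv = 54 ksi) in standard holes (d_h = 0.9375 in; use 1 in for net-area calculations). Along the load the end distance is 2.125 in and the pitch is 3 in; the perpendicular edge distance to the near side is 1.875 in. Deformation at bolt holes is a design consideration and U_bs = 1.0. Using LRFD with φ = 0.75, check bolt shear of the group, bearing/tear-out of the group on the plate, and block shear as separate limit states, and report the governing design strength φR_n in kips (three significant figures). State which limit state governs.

Bolt shear: A_b = π·0.875²/4 = 0.6013 in²; R_n = 54 × 0.6013 × 5 × 1 = 162.4 kips → 0.75 × 162.4 = 122 kips.
Bearing: edge l_c = 1.656, r_n = 43.23 kips; interior l_c = 2.062, r_n = 45.68 kips; R_n = 43.23 + 4·45.68 = 225.9 kips → 169 kips.
Block shear: A_gv = 5.297, A_nv = 3.609, A_nt = 0.5156 in²; R_n = min(0.6F_uA_nv, 0.6F_yA_gv) + U_bs·F_u·A_nt = 144.3 kips → 108 kips.
Block shear governs: 108 kips.

108 kips (block shear governs)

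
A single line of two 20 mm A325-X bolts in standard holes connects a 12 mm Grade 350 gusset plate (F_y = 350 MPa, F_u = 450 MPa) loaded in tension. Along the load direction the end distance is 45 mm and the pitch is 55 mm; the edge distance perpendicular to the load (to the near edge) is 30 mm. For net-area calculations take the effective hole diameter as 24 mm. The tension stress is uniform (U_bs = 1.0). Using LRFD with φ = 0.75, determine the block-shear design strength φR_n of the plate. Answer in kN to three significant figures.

228 kN

Shear plane L_v = 45 + 1·55 = 100 mm; A_gv = 100 × 12 = 1200 mm².
A_nv = (100 − 1.5·24) × 12 = 768 mm².
A_nt = (30 − 0.5·24) × 12 = 216 mm².
0.6 F_u A_nv = 207.4 kN; 0.6 F_y A_gv = 252 kN → shear rupture governs the shear term.
R_n = 207.4 + 1.0 × 450 × 216 / 1000 = 304.6 kN.
Design strength φR_n = 0.75 × 304.6 = 228 kN.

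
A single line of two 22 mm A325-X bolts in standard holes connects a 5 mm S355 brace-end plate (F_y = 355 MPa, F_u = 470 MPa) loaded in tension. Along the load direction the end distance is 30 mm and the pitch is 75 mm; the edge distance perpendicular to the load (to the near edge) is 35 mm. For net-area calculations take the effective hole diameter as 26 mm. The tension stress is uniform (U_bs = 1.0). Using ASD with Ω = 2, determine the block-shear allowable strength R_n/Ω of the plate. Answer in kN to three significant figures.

Shear plane L_v = 30 + 1·75 = 105 mm; A_gv = 105 × 5 = 525 mm².
A_nv = (105 − 1.5·26) × 5 = 330 mm².
A_nt = (35 − 0.5·26) × 5 = 110 mm².
0.6 F_u A_nv = 93.06 kN; 0.6 F_y A_gv = 111.8 kN → shear rupture governs the shear term.
R_n = 93.06 + 1.0 × 470 × 110 / 1000 = 144.8 kN.
Allowable strength R_n/Ω = 144.8 / 2 = 72.4 kN.

72.4 kN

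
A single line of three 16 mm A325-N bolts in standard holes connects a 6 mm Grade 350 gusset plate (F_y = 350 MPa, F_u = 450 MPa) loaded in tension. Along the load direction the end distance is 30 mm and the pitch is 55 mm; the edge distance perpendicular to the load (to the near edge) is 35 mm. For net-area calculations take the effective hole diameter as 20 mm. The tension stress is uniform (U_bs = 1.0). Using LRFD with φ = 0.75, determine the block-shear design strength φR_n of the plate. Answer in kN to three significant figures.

Shear plane L_v = 30 + 2·55 = 140 mm; A_gv = 140 × 6 = 840 mm².
A_nv = (140 − 2.5·20) × 6 = 540 mm².
A_nt = (35 − 0.5·20) × 6 = 150 mm².
0.6 F_u A_nv = 145.8 kN; 0.6 F_y A_gv = 176.4 kN → shear rupture governs the shear term.
R_n = 145.8 + 1.0 × 450 × 150 / 1000 = 213.3 kN.
Design strength φR_n = 0.75 × 213.3 = 160 kN.

160 kN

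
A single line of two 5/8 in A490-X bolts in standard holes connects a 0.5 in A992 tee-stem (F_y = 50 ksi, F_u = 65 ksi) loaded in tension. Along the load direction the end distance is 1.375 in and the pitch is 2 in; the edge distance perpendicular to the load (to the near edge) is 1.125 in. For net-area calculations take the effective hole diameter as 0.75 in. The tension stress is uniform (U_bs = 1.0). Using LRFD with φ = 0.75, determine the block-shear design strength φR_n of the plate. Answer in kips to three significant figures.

51.2 kips

Shear plane L_v = 1.375 + 1·2 = 3.375 in; A_gv = 3.375 × 0.5 = 1.688 in².
A_nv = (3.375 − 1.5·0.75) × 0.5 = 1.125 in².
A_nt = (1.125 − 0.5·0.75) × 0.5 = 0.375 in².
0.6 F_u A_nv = 43.88 kips; 0.6 F_y A_gv = 50.62 kips → shear rupture governs the shear term.
R_n = 43.88 + 1.0 × 65 × 0.375 = 68.25 kips.
Design strength φR_n = 0.75 × 68.25 = 51.2 kips.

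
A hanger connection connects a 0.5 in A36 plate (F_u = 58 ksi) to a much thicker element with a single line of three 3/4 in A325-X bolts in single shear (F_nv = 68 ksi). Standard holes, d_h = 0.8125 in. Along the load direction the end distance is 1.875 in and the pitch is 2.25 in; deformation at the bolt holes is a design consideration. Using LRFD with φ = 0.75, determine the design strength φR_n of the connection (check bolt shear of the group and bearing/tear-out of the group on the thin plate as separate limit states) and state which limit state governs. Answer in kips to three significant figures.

67.6 kips (bolt shear governs)

Bolt shear: A_b = π·0.75²/4 = 0.4418 in²; R_n = 68 × 0.4418 × 3 × 1 = 90.12 kips → 0.75 × 90.12 = 67.6 kips.
Bearing (1.2 l_c t F_u ≤ 2.4 d t F_u): upper limit = 2.4·0.75·0.5·58 = 52.2 kips.
  Edge l_c = 1.875 − 0.8125/2 = 1.469 → r_n = 51.11 kips; interior l_c = 2.25 − 0.8125 = 1.438 → r_n = 50.02 kips.
  R_n,bearing = 1·51.11 + 2·50.02 = 151.2 kips → 0.75 × 151.2 = 113 kips.
Bolt shear governs: 67.6 kips.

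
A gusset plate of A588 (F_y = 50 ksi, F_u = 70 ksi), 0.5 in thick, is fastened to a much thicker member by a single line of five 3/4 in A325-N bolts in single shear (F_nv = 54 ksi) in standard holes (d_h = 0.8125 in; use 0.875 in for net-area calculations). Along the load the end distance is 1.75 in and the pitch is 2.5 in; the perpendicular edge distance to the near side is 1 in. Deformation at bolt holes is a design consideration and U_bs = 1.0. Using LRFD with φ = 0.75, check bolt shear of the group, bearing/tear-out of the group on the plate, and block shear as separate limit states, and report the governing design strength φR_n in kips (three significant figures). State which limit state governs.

Bolt shear: A_b = π·0.75²/4 = 0.4418 in²; R_n = 54 × 0.4418 × 5 × 1 = 119.3 kips → 0.75 × 119.3 = 89.5 kips.
Bearing: edge l_c = 1.344, r_n = 56.44 kips; interior l_c = 1.688, r_n = 63 kips; R_n = 56.44 + 4·63 = 308.4 kips → 231 kips.
Block shear: A_gv = 5.875, A_nv = 3.906, A_nt = 0.2812 in²; R_n = min(0.6F_uA_nv, 0.6F_yA_gv) + U_bs·F_u·A_nt = 183.8 kips → 138 kips.
Bolt shear governs: 89.5 kips.

89.5 kips (bolt shear governs)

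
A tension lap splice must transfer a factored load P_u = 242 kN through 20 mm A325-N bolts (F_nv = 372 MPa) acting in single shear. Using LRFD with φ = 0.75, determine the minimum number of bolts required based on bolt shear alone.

A_b = π·20²/4 = 314.2 mm².
Per-bolt design strength φR_n = 0.75 × 372 × 314.2 × 1 / 1000 = 87.65 kN.
n ≥ 242 / 87.65 = 2.761 → use 3 bolts.

3 bolts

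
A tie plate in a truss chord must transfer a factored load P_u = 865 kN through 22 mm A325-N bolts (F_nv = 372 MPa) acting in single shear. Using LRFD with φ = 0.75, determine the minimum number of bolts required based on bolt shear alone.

9 bolts

A_b = π·22²/4 = 380.1 mm².
Per-bolt design strength φR_n = 0.75 × 372 × 380.1 × 1 / 1000 = 106.1 kN.
n ≥ 865 / 106.1 = 8.156 → use 9 bolts.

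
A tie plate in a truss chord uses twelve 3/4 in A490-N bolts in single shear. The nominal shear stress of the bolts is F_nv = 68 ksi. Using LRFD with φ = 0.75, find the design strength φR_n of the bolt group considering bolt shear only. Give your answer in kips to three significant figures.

270 kips

A_b = π × 0.75² / 4 = 0.4418 in².
R_n = F_nv · A_b · n · n_s = 68 × 0.4418 × 12 × 1 = 360.5 kips.
Design strength φR_n = 0.75 × 360.5 = 270 kips.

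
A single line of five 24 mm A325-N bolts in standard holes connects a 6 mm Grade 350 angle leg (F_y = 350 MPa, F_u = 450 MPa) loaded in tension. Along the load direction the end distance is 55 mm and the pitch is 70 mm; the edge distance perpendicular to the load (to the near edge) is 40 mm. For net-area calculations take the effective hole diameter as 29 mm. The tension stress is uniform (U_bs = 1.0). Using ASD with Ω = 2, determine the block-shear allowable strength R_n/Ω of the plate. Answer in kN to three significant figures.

Shear plane L_v = 55 + 4·70 = 335 mm; A_gv = 335 × 6 = 2010 mm².
A_nv = (335 − 4.5·29) × 6 = 1227 mm².
A_nt = (40 − 0.5·29) × 6 = 153 mm².
0.6 F_u A_nv = 331.3 kN; 0.6 F_y A_gv = 422.1 kN → shear rupture governs the shear term.
R_n = 331.3 + 1.0 × 450 × 153 / 1000 = 400.1 kN.
Allowable strength R_n/Ω = 400.1 / 2 = 200 kN.

200 kN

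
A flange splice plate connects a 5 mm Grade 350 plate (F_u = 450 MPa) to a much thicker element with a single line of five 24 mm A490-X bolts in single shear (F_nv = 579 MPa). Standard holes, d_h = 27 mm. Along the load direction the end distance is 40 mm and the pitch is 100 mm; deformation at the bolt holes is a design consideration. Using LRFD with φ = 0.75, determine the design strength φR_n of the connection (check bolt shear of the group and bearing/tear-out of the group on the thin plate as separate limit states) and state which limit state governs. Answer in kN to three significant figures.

Bolt shear: A_b = π·24²/4 = 452.4 mm²; R_n = 579 × 452.4 × 5 × 1 / 1000 = 1310 kN → 0.75 × 1310 = 982 kN.
Bearing (1.2 l_c t F_u ≤ 2.4 d t F_u): upper limit = 2.4·24·5·450 / 1000 = 129.6 kN.
  Edge l_c = 40 − 27/2 = 26.5 → r_n = 71.55 kN; interior l_c = 100 − 27 = 73 → r_n = 129.6 kN.
  R_n,bearing = 1·71.55 + 4·129.6 = 589.9 kN → 0.75 × 589.9 = 442 kN.
Bearing governs: 442 kN.

442 kN (bearing governs)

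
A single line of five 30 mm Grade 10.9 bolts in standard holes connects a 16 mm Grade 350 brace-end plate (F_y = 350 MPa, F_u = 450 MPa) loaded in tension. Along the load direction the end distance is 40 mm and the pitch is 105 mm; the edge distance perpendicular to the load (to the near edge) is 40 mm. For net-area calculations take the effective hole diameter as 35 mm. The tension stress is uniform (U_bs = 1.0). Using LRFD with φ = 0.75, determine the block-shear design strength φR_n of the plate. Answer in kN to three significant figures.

Shear plane L_v = 40 + 4·105 = 460 mm; A_gv = 460 × 16 = 7360 mm².
A_nv = (460 − 4.5·35) × 16 = 4840 mm².
A_nt = (40 − 0.5·35) × 16 = 360 mm².
0.6 F_u A_nv = 1307 kN; 0.6 F_y A_gv = 1546 kN → shear rupture governs the shear term.
R_n = 1307 + 1.0 × 450 × 360 / 1000 = 1469 kN.
Design strength φR_n = 0.75 × 1469 = 1100 kN.

1100 kN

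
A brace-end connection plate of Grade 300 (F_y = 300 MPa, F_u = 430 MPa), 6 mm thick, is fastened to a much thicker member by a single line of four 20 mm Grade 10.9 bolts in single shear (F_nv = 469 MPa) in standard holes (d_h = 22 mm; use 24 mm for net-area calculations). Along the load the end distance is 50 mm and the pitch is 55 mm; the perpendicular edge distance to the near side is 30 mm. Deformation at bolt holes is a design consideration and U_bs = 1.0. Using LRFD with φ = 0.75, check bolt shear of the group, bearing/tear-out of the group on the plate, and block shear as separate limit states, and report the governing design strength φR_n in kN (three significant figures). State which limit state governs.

Bolt shear: A_b = π·20²/4 = 314.2 mm²; R_n = 469 × 314.2 × 4 × 1 / 1000 = 589.4 kN → 0.75 × 589.4 = 442 kN.
Bearing: edge l_c = 39, r_n = 120.7 kN; interior l_c = 33, r_n = 102.2 kN; R_n = 120.7 + 3·102.2 = 427.2 kN → 320 kN.
Block shear: A_gv = 1290, A_nv = 786, A_nt = 108 mm²; R_n = min(0.6F_uA_nv, 0.6F_yA_gv) + U_bs·F_u·A_nt = 249.2 kN → 187 kN.
Block shear governs: 187 kN.

187 kN (block shear governs)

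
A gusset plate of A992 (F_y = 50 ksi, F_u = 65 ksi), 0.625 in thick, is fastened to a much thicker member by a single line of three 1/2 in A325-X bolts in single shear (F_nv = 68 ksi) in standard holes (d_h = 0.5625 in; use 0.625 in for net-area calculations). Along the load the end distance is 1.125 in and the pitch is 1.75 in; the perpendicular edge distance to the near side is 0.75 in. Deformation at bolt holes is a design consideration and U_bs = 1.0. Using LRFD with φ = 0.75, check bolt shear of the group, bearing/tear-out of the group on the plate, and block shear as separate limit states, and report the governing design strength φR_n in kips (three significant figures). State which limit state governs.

30 kips (bolt shear governs)

Bolt shear: A_b = π·0.5²/4 = 0.1963 in²; R_n = 68 × 0.1963 × 3 × 1 = 40.06 kips → 0.75 × 40.06 = 30 kips.
Bearing: edge l_c = 0.8438, r_n = 41.13 kips; interior l_c = 1.188, r_n = 48.75 kips; R_n = 41.13 + 2·48.75 = 138.6 kips → 104 kips.
Block shear: A_gv = 2.891, A_nv = 1.914, A_nt = 0.2734 in²; R_n = min(0.6F_uA_nv, 0.6F_yA_gv) + U_bs·F_u·A_nt = 92.42 kips → 69.3 kips.
Bolt shear governs: 30 kips.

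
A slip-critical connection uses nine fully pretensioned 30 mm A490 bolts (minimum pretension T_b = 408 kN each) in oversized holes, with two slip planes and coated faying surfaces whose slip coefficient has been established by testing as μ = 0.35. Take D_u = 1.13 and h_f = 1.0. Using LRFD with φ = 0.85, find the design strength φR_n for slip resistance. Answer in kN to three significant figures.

R_n = μ · D_u · h_f · T_b · n_s · n_b = 0.35 × 1.13 × 1.0 × 408 × 2 × 9 = 2905 kN.
Design strength φR_n = 0.85 × 2905 = 2470 kN.

2470 kN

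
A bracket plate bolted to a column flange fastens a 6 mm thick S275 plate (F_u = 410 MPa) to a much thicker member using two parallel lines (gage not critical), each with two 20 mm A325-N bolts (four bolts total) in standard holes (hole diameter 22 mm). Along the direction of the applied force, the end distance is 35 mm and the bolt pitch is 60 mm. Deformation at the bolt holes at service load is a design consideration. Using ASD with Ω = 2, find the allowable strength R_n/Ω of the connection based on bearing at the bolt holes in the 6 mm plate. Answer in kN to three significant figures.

Per bolt r_n = 1.2 l_c t F_u ≤ 2.4 d t F_u; upper limit = 2.4 × 20 × 6 × 410 / 1000 = 118.1 kN.
Edge bolt: l_c = 35 − 22/2 = 24 mm → 1.2 × 24 × 6 × 410 / 1000 = 70.85 → r_n = 70.85 kN.
Interior bolts: l_c = 60 − 22 = 38 mm → 1.2 × 38 × 6 × 410 / 1000 = 112.2 → r_n = 112.2 kN.
R_n = 2 × 70.85 + 2 × 112.2 = 366 kN.
Allowable strength R_n/Ω = 366 / 2 = 183 kN.

183 kN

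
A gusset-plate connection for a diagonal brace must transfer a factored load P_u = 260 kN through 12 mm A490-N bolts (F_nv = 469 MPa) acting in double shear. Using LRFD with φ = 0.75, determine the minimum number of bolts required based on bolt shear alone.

A_b = π·12²/4 = 113.1 mm².
Per-bolt design strength φR_n = 0.75 × 469 × 113.1 × 2 / 1000 = 79.56 kN.
n ≥ 260 / 79.56 = 3.268 → use 4 bolts.

4 bolts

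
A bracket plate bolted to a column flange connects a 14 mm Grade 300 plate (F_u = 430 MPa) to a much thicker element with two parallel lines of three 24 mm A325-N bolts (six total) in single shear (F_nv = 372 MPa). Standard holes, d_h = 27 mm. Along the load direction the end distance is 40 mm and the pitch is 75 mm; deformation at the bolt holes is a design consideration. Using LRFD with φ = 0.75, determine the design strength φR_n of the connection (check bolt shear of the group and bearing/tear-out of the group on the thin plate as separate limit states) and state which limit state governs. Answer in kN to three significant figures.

757 kN (bolt shear governs)

Bolt shear: A_b = π·24²/4 = 452.4 mm²; R_n = 372 × 452.4 × 6 × 1 / 1000 = 1010 kN → 0.75 × 1010 = 757 kN.
Bearing (1.2 l_c t F_u ≤ 2.4 d t F_u): upper limit = 2.4·24·14·430 / 1000 = 346.8 kN.
  Edge l_c = 40 − 27/2 = 26.5 → r_n = 191.4 kN; interior l_c = 75 − 27 = 48 → r_n = 346.8 kN.
  R_n,bearing = 2·191.4 + 4·346.8 = 1770 kN → 0.75 × 1770 = 1330 kN.
Bolt shear governs: 757 kN.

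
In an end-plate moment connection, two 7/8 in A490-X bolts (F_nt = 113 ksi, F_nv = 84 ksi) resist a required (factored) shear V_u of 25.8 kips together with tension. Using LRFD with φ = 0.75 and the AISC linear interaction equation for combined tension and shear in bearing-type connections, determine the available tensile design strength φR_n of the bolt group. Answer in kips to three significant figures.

97.8 kips

A_b = π·0.875²/4 = 0.6013 in²; f_rv = 25.8 / (2 × 0.6013) = 21.45 ksi.
F'_nt = 1.3 F_nt − (F_nt / φF_nv) f_rv = 1.3·113 − (113/(0.75·84))·21.45 = 108.4 ksi, capped at F_nt → F'_nt = 108.4 ksi.
R_n = F'_nt · A_b · n = 108.4 × 0.6013 × 2 = 130.4 kips.
Design strength φR_n = 0.75 × 130.4 = 97.8 kips.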